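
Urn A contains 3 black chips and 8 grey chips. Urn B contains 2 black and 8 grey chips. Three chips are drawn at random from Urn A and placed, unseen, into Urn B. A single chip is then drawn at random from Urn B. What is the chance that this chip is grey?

Condition on how many of the transferred chips are grey (from Urn A: 8 grey of 11; then Urn B has 13 total).
  0 grey: C(8,0)C(3,3)/C(11,3) = 1/165; then P = 8/13
  1 grey: C(8,1)C(3,2)/C(11,3) = 8/55; then P = 9/13
  2 grey: C(8,2)C(3,1)/C(11,3) = 28/55; then P = 10/13
  3 grey: C(8,3)C(3,0)/C(11,3) = 56/165; then P = 11/13
P(grey from Urn B) = 112/143 ≈ 0.7832.

112/143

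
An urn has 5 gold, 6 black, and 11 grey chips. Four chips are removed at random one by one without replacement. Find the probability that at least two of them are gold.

Sum the hypergeometric tail for j = 2,…,4 gold chips.
Favorable = C(5,2)·C(17,2) + C(5,3)·C(17,1) + C(5,4)·C(17,0) = 1535; total = C(22,4) = 7315.
P = 1535/7315 = 307/1463 ≈ 0.2098.

307/1463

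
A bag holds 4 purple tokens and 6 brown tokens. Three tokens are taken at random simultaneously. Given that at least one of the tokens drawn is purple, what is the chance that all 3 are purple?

P(all 3 purple) = C(4,3)/C(10,3) = 1/30; P(at least one purple) = 1 − C(6,3)/C(10,3) = 5/6.
Since 'all 3 purple' ⊆ 'at least one purple', P(all 3 | at least one) = 1/30 / 5/6 = 1/25 ≈ 0.0400.

1/25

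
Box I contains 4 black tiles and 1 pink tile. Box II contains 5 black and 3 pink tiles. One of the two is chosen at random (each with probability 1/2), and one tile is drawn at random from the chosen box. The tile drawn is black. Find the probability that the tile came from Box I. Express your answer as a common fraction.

32/57

P(black | Box I) = 4/5; P(black | Box II) = 5/8.
P(black) = 1/2·4/5 + 1/2·5/8 = 57/80.
By Bayes' rule, P(Box I | black) = 2/5 / 57/80 = 32/57 ≈ 0.5614.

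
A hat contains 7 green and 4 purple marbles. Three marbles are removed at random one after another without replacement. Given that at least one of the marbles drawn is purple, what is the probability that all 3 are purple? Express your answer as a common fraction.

2/65

P(all 3 purple) = C(4,3)/C(11,3) = 4/165; P(at least one purple) = 1 − C(7,3)/C(11,3) = 26/33.
Since 'all 3 purple' ⊆ 'at least one purple', P(all 3 | at least one) = 4/165 / 26/33 = 2/65 ≈ 0.0308.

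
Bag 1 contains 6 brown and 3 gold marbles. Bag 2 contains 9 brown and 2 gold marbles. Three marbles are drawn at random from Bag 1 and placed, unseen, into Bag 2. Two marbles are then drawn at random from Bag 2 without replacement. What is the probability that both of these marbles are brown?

Condition on how many of the transferred marbles are brown (from Bag 1: 6 brown of 9; then Bag 2 has 14 total).
  0 brown: C(6,0)C(3,3)/C(9,3) = 1/84; then P = C(9,2)/C(14,2) = 36/91
  1 brown: C(6,1)C(3,2)/C(9,3) = 3/14; then P = C(10,2)/C(14,2) = 45/91
  2 brown: C(6,2)C(3,1)/C(9,3) = 15/28; then P = C(11,2)/C(14,2) = 55/91
  3 brown: C(6,3)C(3,0)/C(9,3) = 5/21; then P = C(12,2)/C(14,2) = 66/91
P(both brown) = 17/28 ≈ 0.6071.

17/28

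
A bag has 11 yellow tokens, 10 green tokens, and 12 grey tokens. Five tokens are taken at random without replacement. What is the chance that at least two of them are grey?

4399/7192

Sum the hypergeometric tail for j = 2,…,5 grey tokens.
Favorable = C(12,2)·C(21,3) + C(12,3)·C(21,2) + C(12,4)·C(21,1) + C(12,5)·C(21,0) = 145167; total = C(33,5) = 237336.
P = 145167/237336 = 4399/7192 ≈ 0.6117.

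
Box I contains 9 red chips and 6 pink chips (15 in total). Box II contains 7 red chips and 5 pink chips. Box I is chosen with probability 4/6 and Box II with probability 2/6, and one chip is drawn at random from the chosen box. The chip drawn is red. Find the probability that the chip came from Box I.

P(red | Box I) = 3/5; P(red | Box II) = 7/12.
P(red) = 2/3·3/5 + 1/3·7/12 = 107/180.
By Bayes' rule, P(Box I | red) = 2/5 / 107/180 = 72/107 ≈ 0.6729.

72/107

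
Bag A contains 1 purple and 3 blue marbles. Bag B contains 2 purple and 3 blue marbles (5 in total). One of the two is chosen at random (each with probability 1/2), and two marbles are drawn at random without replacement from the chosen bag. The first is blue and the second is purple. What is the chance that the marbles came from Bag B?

6/11

P(E | Bag A) = 1/4; P(E | Bag B) = 3/10.
P(E) = 1/2·1/4 + 1/2·3/10 = 11/40.
By Bayes' rule, P(Bag B | E) = 3/20 / 11/40 = 6/11 ≈ 0.5455.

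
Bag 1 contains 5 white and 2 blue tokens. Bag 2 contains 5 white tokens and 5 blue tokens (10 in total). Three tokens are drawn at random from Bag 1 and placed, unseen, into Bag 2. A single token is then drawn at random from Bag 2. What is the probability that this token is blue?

Condition on how many of the transferred tokens are blue (from Bag 1: 2 blue of 7; then Bag 2 has 13 total).
  0 blue: C(2,0)C(5,3)/C(7,3) = 2/7; then P = 5/13
  1 blue: C(2,1)C(5,2)/C(7,3) = 4/7; then P = 6/13
  2 blue: C(2,2)C(5,1)/C(7,3) = 1/7; then P = 7/13
P(blue from Bag 2) = 41/91 ≈ 0.4505.

41/91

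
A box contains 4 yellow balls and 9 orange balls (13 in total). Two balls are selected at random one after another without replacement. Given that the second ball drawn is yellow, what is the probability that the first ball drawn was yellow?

P(first=yellow and the second ball drawn is yellow) = (4/13)·(3/12) = 1/13.
P(the second ball drawn is yellow) = Σ over first color = 1/13 + 3/13 = 4/13.
By Bayes, P(first=yellow | the second ball drawn is yellow) = 1/13 / 4/13 = 1/4 ≈ 0.2500.

1/4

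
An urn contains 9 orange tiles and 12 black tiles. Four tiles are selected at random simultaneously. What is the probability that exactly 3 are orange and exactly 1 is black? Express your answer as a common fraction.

Unordered draws without replacement: count favorable combinations over C(21,4).
Favorable = C(9,3) · C(12,1) = 1008; total = C(21,4) = 5985.
P = 1008/5985 = 16/95 ≈ 0.1684.

16/95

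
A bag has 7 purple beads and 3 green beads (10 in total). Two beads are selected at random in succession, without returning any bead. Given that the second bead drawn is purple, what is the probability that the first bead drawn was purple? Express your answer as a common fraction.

P(first=purple and the second bead drawn is purple) = (7/10)·(6/9) = 7/15.
P(the second bead drawn is purple) = Σ over first color = 7/15 + 7/30 = 7/10.
By Bayes, P(first=purple | the second bead drawn is purple) = 7/15 / 7/10 = 2/3 ≈ 0.6667.

2/3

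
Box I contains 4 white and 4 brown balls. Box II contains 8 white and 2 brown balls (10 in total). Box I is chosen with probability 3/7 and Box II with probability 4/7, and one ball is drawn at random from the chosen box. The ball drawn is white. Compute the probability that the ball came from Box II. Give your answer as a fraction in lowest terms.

P(white | Box I) = 1/2; P(white | Box II) = 4/5.
P(white) = 3/7·1/2 + 4/7·4/5 = 47/70.
By Bayes' rule, P(Box II | white) = 16/35 / 47/70 = 32/47 ≈ 0.6809.

32/47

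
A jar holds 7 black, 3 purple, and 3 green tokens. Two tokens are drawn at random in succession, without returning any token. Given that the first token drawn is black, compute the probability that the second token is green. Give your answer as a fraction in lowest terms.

1/4

After removing 1 black, the jar has 3 green out of 12 remaining.
P(second is green | given) = 3/12 = 1/4 ≈ 0.2500.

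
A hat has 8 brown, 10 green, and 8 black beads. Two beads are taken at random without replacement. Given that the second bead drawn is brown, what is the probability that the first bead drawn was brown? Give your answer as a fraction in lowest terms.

P(first=brown and the second bead drawn is brown) = (8/26)·(7/25) = 28/325.
P(the second bead drawn is brown) = Σ over first color = 28/325 + 8/65 + 32/325 = 4/13.
By Bayes, P(first=brown | the second bead drawn is brown) = 28/325 / 4/13 = 7/25 ≈ 0.2800.

7/25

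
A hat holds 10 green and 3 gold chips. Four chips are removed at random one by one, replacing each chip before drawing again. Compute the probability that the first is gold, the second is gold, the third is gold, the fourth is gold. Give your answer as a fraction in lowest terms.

81/28561

Multiply the conditional probability of each draw in order, with replacement (the composition resets each draw).
P = (3/13) · (3/13) · (3/13) · (3/13) = 81/28561 ≈ 0.0028.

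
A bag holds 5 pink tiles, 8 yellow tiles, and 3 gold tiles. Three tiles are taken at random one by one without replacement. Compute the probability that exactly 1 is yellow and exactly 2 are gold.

Unordered draws without replacement: count favorable combinations over C(16,3).
Favorable = C(5,0) · C(8,1) · C(3,2) = 24; total = C(16,3) = 560.
P = 24/560 = 3/70 ≈ 0.0429.

3/70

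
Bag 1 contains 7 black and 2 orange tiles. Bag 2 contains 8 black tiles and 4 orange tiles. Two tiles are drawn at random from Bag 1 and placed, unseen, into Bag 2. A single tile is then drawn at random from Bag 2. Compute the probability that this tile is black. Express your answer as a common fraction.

43/63

Condition on how many of the transferred tiles are black (from Bag 1: 7 black of 9; then Bag 2 has 14 total).
  0 black: C(7,0)C(2,2)/C(9,2) = 1/36; then P = 8/14
  1 black: C(7,1)C(2,1)/C(9,2) = 7/18; then P = 9/14
  2 black: C(7,2)C(2,0)/C(9,2) = 7/12; then P = 10/14
P(black from Bag 2) = 43/63 ≈ 0.6825.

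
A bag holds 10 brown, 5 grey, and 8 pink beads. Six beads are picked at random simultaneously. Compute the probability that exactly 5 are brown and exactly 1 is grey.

60/4807

Unordered draws without replacement: count favorable combinations over C(23,6).
Favorable = C(10,5) · C(5,1) · C(8,0) = 1260; total = C(23,6) = 100947.
P = 1260/100947 = 60/4807 ≈ 0.0125.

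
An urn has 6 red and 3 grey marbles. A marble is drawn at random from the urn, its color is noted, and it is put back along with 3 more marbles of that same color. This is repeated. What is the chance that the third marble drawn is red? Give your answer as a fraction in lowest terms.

Sum over the four possibilities for the first two draws (red/not-red each), tracking how the red count and total change by +3 per draw.
P(third is red) = 2/3 ≈ 0.6667. (In a Pólya urn every draw has the same marginal probability 6/9.)

2/3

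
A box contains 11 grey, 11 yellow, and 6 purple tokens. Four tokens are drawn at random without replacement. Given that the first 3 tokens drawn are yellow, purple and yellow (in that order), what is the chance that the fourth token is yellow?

After removing 2 yellow, 1 purple, the box has 9 yellow out of 25 remaining.
P(fourth is yellow | given) = 9/25 ≈ 0.3600.

9/25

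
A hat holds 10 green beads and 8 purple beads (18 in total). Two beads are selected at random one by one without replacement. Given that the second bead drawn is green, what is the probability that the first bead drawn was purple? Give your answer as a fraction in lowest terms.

8/17

P(first=purple and the second bead drawn is green) = (8/18)·(10/17) = 40/153.
P(the second bead drawn is green) = Σ over first color = 5/17 + 40/153 = 5/9.
By Bayes, P(first=purple | the second bead drawn is green) = 40/153 / 5/9 = 8/17 ≈ 0.4706.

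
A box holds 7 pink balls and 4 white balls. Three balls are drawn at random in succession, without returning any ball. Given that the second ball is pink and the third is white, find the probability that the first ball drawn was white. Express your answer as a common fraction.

P(first=white and the second ball is pink and the third is white) = (4/11)·(7/10)·(3/9) = 14/165.
P(E) = Σ over first color = 28/165 + 14/165 = 14/55.
By Bayes, P(first=white | E) = 14/165 / 14/55 = 1/3 ≈ 0.3333.

1/3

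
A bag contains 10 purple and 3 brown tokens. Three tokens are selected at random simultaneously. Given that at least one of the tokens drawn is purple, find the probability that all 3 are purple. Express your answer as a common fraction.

P(all 3 purple) = C(10,3)/C(13,3) = 60/143; P(at least one purple) = 1 − C(3,3)/C(13,3) = 285/286.
Since 'all 3 purple' ⊆ 'at least one purple', P(all 3 | at least one) = 60/143 / 285/286 = 8/19 ≈ 0.4211.

8/19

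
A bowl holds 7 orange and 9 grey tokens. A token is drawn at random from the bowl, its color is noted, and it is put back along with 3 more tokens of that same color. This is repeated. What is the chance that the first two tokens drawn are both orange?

After a orange draw the bowl holds 10 orange out of 19.
P = (7/16)·(10/19) = 35/152 ≈ 0.2303.

35/152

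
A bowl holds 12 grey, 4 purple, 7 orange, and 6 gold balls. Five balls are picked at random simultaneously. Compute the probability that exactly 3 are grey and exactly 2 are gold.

220/7917

Unordered draws without replacement: count favorable combinations over C(29,5).
Favorable = C(12,3) · C(4,0) · C(7,0) · C(6,2) = 3300; total = C(29,5) = 118755.
P = 3300/118755 = 220/7917 ≈ 0.0278.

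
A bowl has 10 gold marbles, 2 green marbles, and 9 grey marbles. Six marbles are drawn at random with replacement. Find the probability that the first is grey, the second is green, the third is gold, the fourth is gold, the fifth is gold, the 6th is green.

4000/9529569

Multiply the conditional probability of each draw in order, with replacement (the composition resets each draw).
P = (9/21) · (2/21) · (10/21) · (10/21) · (10/21) · (2/21) = 4000/9529569 ≈ 0.0004.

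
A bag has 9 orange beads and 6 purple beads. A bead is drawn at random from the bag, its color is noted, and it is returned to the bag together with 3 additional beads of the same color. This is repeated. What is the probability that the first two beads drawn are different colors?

2/5

Either orange then purple, or purple then orange; after the first draw the total is 18.
P = (9/15)·(6/18) + (6/15)·(9/18) = 2/5 ≈ 0.4000.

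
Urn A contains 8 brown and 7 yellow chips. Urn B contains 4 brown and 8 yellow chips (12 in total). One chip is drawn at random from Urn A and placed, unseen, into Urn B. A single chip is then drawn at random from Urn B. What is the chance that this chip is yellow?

127/195

Condition on how many of the transferred chips are yellow (from Urn A: 7 yellow of 15; then Urn B has 13 total).
  0 yellow: C(7,0)C(8,1)/C(15,1) = 8/15; then P = 8/13
  1 yellow: C(7,1)C(8,0)/C(15,1) = 7/15; then P = 9/13
P(yellow from Urn B) = 127/195 ≈ 0.6513.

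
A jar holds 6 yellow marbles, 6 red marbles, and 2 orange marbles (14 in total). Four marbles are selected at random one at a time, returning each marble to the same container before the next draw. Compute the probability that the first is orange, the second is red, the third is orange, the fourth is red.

9/2401

Multiply the conditional probability of each draw in order, with replacement (the composition resets each draw).
P = (2/14) · (6/14) · (2/14) · (6/14) = 9/2401 ≈ 0.0037.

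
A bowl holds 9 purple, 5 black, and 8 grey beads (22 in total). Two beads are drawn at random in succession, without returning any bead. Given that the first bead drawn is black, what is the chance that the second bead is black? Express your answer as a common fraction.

4/21

After removing 1 black, the bowl has 4 black out of 21 remaining.
P(second is black | given) = 4/21 ≈ 0.1905.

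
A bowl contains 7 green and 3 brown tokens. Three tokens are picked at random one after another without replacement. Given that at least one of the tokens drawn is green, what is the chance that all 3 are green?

P(all 3 green) = C(7,3)/C(10,3) = 7/24; P(at least one green) = 1 − C(3,3)/C(10,3) = 119/120.
Since 'all 3 green' ⊆ 'at least one green', P(all 3 | at least one) = 7/24 / 119/120 = 5/17 ≈ 0.2941.

5/17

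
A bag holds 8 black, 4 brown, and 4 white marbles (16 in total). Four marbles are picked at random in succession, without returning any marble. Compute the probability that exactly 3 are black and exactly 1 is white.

Unordered draws without replacement: count favorable combinations over C(16,4).
Favorable = C(8,3) · C(4,0) · C(4,1) = 224; total = C(16,4) = 1820.
P = 224/1820 = 8/65 ≈ 0.1231.

8/65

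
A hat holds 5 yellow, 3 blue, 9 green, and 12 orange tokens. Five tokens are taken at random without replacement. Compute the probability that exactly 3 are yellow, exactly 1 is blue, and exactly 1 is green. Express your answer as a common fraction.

6/2639

Unordered draws without replacement: count favorable combinations over C(29,5).
Favorable = C(5,3) · C(3,1) · C(9,1) · C(12,0) = 270; total = C(29,5) = 118755.
P = 270/118755 = 6/2639 ≈ 0.0023.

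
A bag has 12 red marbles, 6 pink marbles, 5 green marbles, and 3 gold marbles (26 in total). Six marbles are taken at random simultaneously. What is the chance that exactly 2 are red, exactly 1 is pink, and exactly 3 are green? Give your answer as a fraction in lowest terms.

Unordered draws without replacement: count favorable combinations over C(26,6).
Favorable = C(12,2) · C(6,1) · C(5,3) · C(3,0) = 3960; total = C(26,6) = 230230.
P = 3960/230230 = 36/2093 ≈ 0.0172.

36/2093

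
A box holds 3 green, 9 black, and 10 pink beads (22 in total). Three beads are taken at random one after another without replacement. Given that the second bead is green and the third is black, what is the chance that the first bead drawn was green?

1/10

P(first=green and the second bead is green and the third is black) = (3/22)·(2/21)·(9/20) = 9/1540.
P(E) = Σ over first color = 9/1540 + 9/385 + 9/308 = 9/154.
By Bayes, P(first=green | E) = 9/1540 / 9/154 = 1/10 ≈ 0.1000.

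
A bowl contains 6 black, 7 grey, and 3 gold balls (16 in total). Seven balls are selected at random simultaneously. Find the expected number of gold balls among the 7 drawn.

By linearity of expectation, E[X] = Σ P(draw i is gold); by symmetry each draw (even without replacement) has P(gold) = 3/16.
E[X] = 7 · 3/16 = 21/16 ≈ 1.3125.

21/16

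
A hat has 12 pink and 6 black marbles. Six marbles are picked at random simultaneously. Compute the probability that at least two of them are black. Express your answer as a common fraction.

1074/1547

Sum the hypergeometric tail for j = 2,…,6 black marbles.
Favorable = C(6,2)·C(12,4) + C(6,3)·C(12,3) + C(6,4)·C(12,2) + C(6,5)·C(12,1) + C(6,6)·C(12,0) = 12888; total = C(18,6) = 18564.
P = 12888/18564 = 1074/1547 ≈ 0.6942.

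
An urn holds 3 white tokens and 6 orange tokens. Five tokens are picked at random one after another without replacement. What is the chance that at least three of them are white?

Sum the hypergeometric tail for j = 3,…,3 white tokens.
Favorable = C(3,3)·C(6,2) = 15; total = C(9,5) = 126.
P = 15/126 = 5/42 ≈ 0.1190.

5/42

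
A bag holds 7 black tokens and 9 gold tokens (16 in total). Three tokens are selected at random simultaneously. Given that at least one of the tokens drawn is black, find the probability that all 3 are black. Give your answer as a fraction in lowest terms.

5/68

P(all 3 black) = C(7,3)/C(16,3) = 1/16; P(at least one black) = 1 − C(9,3)/C(16,3) = 17/20.
Since 'all 3 black' ⊆ 'at least one black', P(all 3 | at least one) = 1/16 / 17/20 = 5/68 ≈ 0.0735.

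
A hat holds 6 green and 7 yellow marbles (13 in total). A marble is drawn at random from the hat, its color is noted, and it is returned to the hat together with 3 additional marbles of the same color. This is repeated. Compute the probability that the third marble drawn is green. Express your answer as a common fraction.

Sum over the four possibilities for the first two draws (green/not-green each), tracking how the green count and total change by +3 per draw.
P(third is green) = 6/13 ≈ 0.4615. (In a Pólya urn every draw has the same marginal probability 6/13.)

6/13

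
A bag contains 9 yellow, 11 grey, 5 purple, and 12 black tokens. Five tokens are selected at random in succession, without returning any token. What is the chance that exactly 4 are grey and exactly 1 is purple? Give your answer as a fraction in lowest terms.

50/13209

Unordered draws without replacement: count favorable combinations over C(37,5).
Favorable = C(9,0) · C(11,4) · C(5,1) · C(12,0) = 1650; total = C(37,5) = 435897.
P = 1650/435897 = 50/13209 ≈ 0.0038.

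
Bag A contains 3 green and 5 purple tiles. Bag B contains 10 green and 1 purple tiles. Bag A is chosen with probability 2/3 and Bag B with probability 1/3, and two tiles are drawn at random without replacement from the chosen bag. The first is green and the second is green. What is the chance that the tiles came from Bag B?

P(E | Bag A) = 3/28; P(E | Bag B) = 9/11.
P(E) = 2/3·3/28 + 1/3·9/11 = 53/154.
By Bayes' rule, P(Bag B | E) = 3/11 / 53/154 = 42/53 ≈ 0.7925.

42/53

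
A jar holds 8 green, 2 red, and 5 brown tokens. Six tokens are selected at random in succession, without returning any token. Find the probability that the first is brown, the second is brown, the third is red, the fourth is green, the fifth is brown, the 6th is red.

Multiply the conditional probability of each draw in order, without replacement, so each draw removes one from its color and from the total.
P = (5/15) · (4/14) · (2/13) · (8/12) · (3/11) · (1/10) = 4/15015 ≈ 0.0003.

4/15015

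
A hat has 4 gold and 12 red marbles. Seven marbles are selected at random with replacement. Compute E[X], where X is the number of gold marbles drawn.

7/4

By linearity of expectation, E[X] = Σ P(draw i is gold); each independent draw has P(gold) = 4/16.
E[X] = 7 · 4/16 = 7/4 ≈ 1.7500.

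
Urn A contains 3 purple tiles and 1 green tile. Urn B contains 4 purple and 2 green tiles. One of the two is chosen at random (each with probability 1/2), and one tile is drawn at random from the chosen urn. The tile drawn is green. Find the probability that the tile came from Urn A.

3/7

P(green | Urn A) = 1/4; P(green | Urn B) = 1/3.
P(green) = 1/2·1/4 + 1/2·1/3 = 7/24.
By Bayes' rule, P(Urn A | green) = 1/8 / 7/24 = 3/7 ≈ 0.4286.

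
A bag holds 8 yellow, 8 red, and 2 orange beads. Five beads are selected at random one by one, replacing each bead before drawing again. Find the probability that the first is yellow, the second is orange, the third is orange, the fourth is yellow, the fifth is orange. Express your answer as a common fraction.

Multiply the conditional probability of each draw in order, with replacement (the composition resets each draw).
P = (8/18) · (2/18) · (2/18) · (8/18) · (2/18) = 16/59049 ≈ 0.0003.

16/59049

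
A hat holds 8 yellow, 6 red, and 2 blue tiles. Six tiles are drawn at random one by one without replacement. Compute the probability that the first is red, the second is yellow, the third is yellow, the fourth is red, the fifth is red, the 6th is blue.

Multiply the conditional probability of each draw in order, without replacement, so each draw removes one from its color and from the total.
P = (6/16) · (8/15) · (7/14) · (5/13) · (4/12) · (2/11) = 1/429 ≈ 0.0023.

1/429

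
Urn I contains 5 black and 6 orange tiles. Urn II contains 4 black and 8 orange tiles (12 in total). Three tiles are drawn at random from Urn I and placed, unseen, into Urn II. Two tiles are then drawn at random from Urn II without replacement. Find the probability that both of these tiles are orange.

Condition on how many of the transferred tiles are orange (from Urn I: 6 orange of 11; then Urn II has 15 total).
  0 orange: C(6,0)C(5,3)/C(11,3) = 2/33; then P = C(8,2)/C(15,2) = 4/15
  1 orange: C(6,1)C(5,2)/C(11,3) = 4/11; then P = C(9,2)/C(15,2) = 12/35
  2 orange: C(6,2)C(5,1)/C(11,3) = 5/11; then P = C(10,2)/C(15,2) = 3/7
  3 orange: C(6,3)C(5,0)/C(11,3) = 4/33; then P = C(11,2)/C(15,2) = 11/21
P(both orange) = 461/1155 ≈ 0.3991.

461/1155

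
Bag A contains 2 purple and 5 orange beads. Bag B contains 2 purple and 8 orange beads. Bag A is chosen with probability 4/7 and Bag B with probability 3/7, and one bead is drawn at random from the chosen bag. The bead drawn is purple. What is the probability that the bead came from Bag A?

40/61

P(purple | Bag A) = 2/7; P(purple | Bag B) = 1/5.
P(purple) = 4/7·2/7 + 3/7·1/5 = 61/245.
By Bayes' rule, P(Bag A | purple) = 8/49 / 61/245 = 40/61 ≈ 0.6557.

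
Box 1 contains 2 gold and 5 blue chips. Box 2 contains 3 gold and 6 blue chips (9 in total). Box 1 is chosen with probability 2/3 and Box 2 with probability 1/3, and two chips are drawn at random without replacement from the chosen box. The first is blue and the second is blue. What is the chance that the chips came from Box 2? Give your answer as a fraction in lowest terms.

7/23

P(E | Box 1) = 10/21; P(E | Box 2) = 5/12.
P(E) = 2/3·10/21 + 1/3·5/12 = 115/252.
By Bayes' rule, P(Box 2 | E) = 5/36 / 115/252 = 7/23 ≈ 0.3043.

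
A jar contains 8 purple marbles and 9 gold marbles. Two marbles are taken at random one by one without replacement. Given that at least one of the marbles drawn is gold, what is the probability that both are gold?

1/3

P(both gold) = C(9,2)/C(17,2) = 9/34; P(at least one gold) = 1 − C(8,2)/C(17,2) = 27/34.
Since 'both gold' ⊆ 'at least one gold', P(both | at least one) = 9/34 / 27/34 = 1/3 ≈ 0.3333.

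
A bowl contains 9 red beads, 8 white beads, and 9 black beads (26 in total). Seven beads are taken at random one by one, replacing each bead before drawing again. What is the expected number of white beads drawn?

28/13

By linearity of expectation, E[X] = Σ P(draw i is white); each independent draw has P(white) = 8/26.
E[X] = 7 · 8/26 = 28/13 ≈ 2.1538.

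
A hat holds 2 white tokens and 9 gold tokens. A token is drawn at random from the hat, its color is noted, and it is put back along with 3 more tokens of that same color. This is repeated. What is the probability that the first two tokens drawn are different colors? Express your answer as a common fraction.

18/77

Either gold then white, or white then gold; after the first draw the total is 14.
P = (9/11)·(2/14) + (2/11)·(9/14) = 18/77 ≈ 0.2338.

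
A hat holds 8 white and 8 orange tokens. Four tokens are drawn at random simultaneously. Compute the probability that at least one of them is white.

Use the complement: P(at least one white) = 1 − P(no white).
P(none) = C(8,4)/C(16,4) = 70/1820.
So P = 1 − 70/1820 = 25/26 ≈ 0.9615.

25/26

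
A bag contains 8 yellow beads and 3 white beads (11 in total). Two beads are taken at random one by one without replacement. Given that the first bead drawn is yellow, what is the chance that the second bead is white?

After removing 1 yellow, the bag has 3 white out of 10 remaining.
P(second is white | given) = 3/10 ≈ 0.3000.

3/10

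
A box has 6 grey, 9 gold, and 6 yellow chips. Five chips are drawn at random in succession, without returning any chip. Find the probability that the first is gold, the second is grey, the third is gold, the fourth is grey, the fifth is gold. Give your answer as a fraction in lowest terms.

2/323

Multiply the conditional probability of each draw in order, without replacement, so each draw removes one from its color and from the total.
P = (9/21) · (6/20) · (8/19) · (5/18) · (7/17) = 2/323 ≈ 0.0062.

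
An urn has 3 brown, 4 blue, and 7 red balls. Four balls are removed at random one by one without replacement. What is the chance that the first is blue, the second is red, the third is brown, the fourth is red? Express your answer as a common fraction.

Multiply the conditional probability of each draw in order, without replacement, so each draw removes one from its color and from the total.
P = (4/14) · (7/13) · (3/12) · (6/11) = 3/143 ≈ 0.0210.

3/143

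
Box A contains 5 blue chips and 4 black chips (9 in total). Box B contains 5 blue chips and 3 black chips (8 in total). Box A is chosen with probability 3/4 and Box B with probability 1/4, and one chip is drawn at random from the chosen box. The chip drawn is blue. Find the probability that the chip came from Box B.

P(blue | Box A) = 5/9; P(blue | Box B) = 5/8.
P(blue) = 3/4·5/9 + 1/4·5/8 = 55/96.
By Bayes' rule, P(Box B | blue) = 5/32 / 55/96 = 3/11 ≈ 0.2727.

3/11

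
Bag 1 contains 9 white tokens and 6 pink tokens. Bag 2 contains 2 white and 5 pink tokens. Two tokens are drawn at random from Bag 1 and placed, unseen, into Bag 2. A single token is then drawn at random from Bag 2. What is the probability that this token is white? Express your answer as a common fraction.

16/45

Condition on how many of the transferred tokens are white (from Bag 1: 9 white of 15; then Bag 2 has 9 total).
  0 white: C(9,0)C(6,2)/C(15,2) = 1/7; then P = 2/9
  1 white: C(9,1)C(6,1)/C(15,2) = 18/35; then P = 3/9
  2 white: C(9,2)C(6,0)/C(15,2) = 12/35; then P = 4/9
P(white from Bag 2) = 16/45 ≈ 0.3556.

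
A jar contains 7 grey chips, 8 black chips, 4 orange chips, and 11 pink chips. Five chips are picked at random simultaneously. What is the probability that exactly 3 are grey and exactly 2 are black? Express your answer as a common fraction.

70/10179

Unordered draws without replacement: count favorable combinations over C(30,5).
Favorable = C(7,3) · C(8,2) · C(4,0) · C(11,0) = 980; total = C(30,5) = 142506.
P = 980/142506 = 70/10179 ≈ 0.0069.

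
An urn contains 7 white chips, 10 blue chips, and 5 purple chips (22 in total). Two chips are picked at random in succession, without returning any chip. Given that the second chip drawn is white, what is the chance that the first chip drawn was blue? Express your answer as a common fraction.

10/21

P(first=blue and the second chip drawn is white) = (10/22)·(7/21) = 5/33.
P(the second chip drawn is white) = Σ over first color = 1/11 + 5/33 + 5/66 = 7/22.
By Bayes, P(first=blue | the second chip drawn is white) = 5/33 / 7/22 = 10/21 ≈ 0.4762.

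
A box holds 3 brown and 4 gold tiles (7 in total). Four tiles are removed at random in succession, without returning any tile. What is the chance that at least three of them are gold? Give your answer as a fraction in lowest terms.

13/35

Sum the hypergeometric tail for j = 3,…,4 gold tiles.
Favorable = C(4,3)·C(3,1) + C(4,4)·C(3,0) = 13; total = C(7,4) = 35.
P = 13/35 = 13/35 ≈ 0.3714.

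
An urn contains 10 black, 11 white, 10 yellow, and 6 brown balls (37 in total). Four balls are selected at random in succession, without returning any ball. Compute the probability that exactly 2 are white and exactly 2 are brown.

Unordered draws without replacement: count favorable combinations over C(37,4).
Favorable = C(10,0) · C(11,2) · C(10,0) · C(6,2) = 825; total = C(37,4) = 66045.
P = 825/66045 = 55/4403 ≈ 0.0125.

55/4403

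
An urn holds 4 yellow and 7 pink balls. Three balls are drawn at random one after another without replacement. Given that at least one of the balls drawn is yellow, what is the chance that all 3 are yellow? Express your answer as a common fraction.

P(all 3 yellow) = C(4,3)/C(11,3) = 4/165; P(at least one yellow) = 1 − C(7,3)/C(11,3) = 26/33.
Since 'all 3 yellow' ⊆ 'at least one yellow', P(all 3 | at least one) = 4/165 / 26/33 = 2/65 ≈ 0.0308.

2/65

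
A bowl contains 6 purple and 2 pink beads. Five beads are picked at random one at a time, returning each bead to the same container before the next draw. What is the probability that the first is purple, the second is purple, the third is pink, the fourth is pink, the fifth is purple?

27/1024

Multiply the conditional probability of each draw in order, with replacement (the composition resets each draw).
P = (6/8) · (6/8) · (2/8) · (2/8) · (6/8) = 27/1024 ≈ 0.0264.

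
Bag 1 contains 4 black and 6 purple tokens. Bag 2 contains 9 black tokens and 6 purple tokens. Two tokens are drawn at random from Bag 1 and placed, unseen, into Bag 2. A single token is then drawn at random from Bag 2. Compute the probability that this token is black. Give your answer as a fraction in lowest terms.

Condition on how many of the transferred tokens are black (from Bag 1: 4 black of 10; then Bag 2 has 17 total).
  0 black: C(4,0)C(6,2)/C(10,2) = 1/3; then P = 9/17
  1 black: C(4,1)C(6,1)/C(10,2) = 8/15; then P = 10/17
  2 black: C(4,2)C(6,0)/C(10,2) = 2/15; then P = 11/17
P(black from Bag 2) = 49/85 ≈ 0.5765.

49/85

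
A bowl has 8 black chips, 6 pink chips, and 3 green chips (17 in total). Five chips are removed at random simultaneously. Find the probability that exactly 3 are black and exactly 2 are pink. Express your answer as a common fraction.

Unordered draws without replacement: count favorable combinations over C(17,5).
Favorable = C(8,3) · C(6,2) · C(3,0) = 840; total = C(17,5) = 6188.
P = 840/6188 = 30/221 ≈ 0.1357.

30/221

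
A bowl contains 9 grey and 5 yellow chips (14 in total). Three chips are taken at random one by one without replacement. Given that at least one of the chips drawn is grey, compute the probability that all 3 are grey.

14/59

P(all 3 grey) = C(9,3)/C(14,3) = 3/13; P(at least one grey) = 1 − C(5,3)/C(14,3) = 177/182.
Since 'all 3 grey' ⊆ 'at least one grey', P(all 3 | at least one) = 3/13 / 177/182 = 14/59 ≈ 0.2373.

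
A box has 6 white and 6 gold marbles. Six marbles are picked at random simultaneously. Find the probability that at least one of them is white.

923/924

Use the complement: P(at least one white) = 1 − P(no white).
P(none) = C(6,6)/C(12,6) = 1/924.
So P = 1 − 1/924 = 923/924 ≈ 0.9989.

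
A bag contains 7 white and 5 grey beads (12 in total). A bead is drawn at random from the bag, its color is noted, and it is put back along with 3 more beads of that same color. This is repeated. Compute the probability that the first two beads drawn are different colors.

7/18

Either white then grey, or grey then white; after the first draw the total is 15.
P = (7/12)·(5/15) + (5/12)·(7/15) = 7/18 ≈ 0.3889.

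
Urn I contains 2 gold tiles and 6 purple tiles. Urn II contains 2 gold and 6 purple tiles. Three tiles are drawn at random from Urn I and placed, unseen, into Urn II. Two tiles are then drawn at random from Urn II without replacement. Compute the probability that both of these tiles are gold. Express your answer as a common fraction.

73/1540

Condition on how many of the transferred tiles are gold (from Urn I: 2 gold of 8; then Urn II has 11 total).
  0 gold: C(2,0)C(6,3)/C(8,3) = 5/14; then P = C(2,2)/C(11,2) = 1/55
  1 gold: C(2,1)C(6,2)/C(8,3) = 15/28; then P = C(3,2)/C(11,2) = 3/55
  2 gold: C(2,2)C(6,1)/C(8,3) = 3/28; then P = C(4,2)/C(11,2) = 6/55
P(both gold) = 73/1540 ≈ 0.0474.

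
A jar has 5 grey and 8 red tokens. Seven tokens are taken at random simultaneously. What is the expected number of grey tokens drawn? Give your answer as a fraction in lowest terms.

35/13

By linearity of expectation, E[X] = Σ P(draw i is grey); by symmetry each draw (even without replacement) has P(grey) = 5/13.
E[X] = 7 · 5/13 = 35/13 ≈ 2.6923.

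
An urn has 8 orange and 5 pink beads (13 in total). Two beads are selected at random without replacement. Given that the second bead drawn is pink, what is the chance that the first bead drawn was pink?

P(first=pink and the second bead drawn is pink) = (5/13)·(4/12) = 5/39.
P(the second bead drawn is pink) = Σ over first color = 10/39 + 5/39 = 5/13.
By Bayes, P(first=pink | the second bead drawn is pink) = 5/39 / 5/13 = 1/3 ≈ 0.3333.

1/3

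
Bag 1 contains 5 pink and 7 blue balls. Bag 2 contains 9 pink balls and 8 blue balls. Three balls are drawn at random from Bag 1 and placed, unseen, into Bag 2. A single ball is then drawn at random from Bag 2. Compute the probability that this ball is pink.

41/80

Condition on how many of the transferred balls are pink (from Bag 1: 5 pink of 12; then Bag 2 has 20 total).
  0 pink: C(5,0)C(7,3)/C(12,3) = 7/44; then P = 9/20
  1 pink: C(5,1)C(7,2)/C(12,3) = 21/44; then P = 10/20
  2 pink: C(5,2)C(7,1)/C(12,3) = 7/22; then P = 11/20
  3 pink: C(5,3)C(7,0)/C(12,3) = 1/22; then P = 12/20
P(pink from Bag 2) = 41/80 ≈ 0.5125.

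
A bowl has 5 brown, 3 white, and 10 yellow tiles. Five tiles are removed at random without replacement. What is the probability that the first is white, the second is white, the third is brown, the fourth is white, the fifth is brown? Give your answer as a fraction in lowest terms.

Multiply the conditional probability of each draw in order, without replacement, so each draw removes one from its color and from the total.
P = (3/18) · (2/17) · (5/16) · (1/15) · (4/14) = 1/8568 ≈ 0.0001.

1/8568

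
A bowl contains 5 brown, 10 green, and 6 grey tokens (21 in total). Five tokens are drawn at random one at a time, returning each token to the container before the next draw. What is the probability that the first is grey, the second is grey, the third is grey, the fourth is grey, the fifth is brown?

80/50421

Multiply the conditional probability of each draw in order, with replacement (the composition resets each draw).
P = (6/21) · (6/21) · (6/21) · (6/21) · (5/21) = 80/50421 ≈ 0.0016.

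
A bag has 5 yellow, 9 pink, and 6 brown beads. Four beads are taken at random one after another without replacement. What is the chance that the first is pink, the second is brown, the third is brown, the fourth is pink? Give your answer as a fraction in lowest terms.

Multiply the conditional probability of each draw in order, without replacement, so each draw removes one from its color and from the total.
P = (9/20) · (6/19) · (5/18) · (8/17) = 6/323 ≈ 0.0186.

6/323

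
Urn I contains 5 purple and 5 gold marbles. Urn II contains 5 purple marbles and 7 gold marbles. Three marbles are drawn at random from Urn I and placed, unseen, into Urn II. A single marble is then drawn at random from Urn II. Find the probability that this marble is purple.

Condition on how many of the transferred marbles are purple (from Urn I: 5 purple of 10; then Urn II has 15 total).
  0 purple: C(5,0)C(5,3)/C(10,3) = 1/12; then P = 5/15
  1 purple: C(5,1)C(5,2)/C(10,3) = 5/12; then P = 6/15
  2 purple: C(5,2)C(5,1)/C(10,3) = 5/12; then P = 7/15
  3 purple: C(5,3)C(5,0)/C(10,3) = 1/12; then P = 8/15
P(purple from Urn II) = 13/30 ≈ 0.4333.

13/30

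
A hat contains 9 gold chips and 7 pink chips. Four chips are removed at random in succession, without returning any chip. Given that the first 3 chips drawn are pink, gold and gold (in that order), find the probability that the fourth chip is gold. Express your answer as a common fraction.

After removing 2 gold, 1 pink, the hat has 7 gold out of 13 remaining.
P(fourth is gold | given) = 7/13 ≈ 0.5385.

7/13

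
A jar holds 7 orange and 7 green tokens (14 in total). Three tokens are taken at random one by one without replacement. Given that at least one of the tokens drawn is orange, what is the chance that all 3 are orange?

5/47

P(all 3 orange) = C(7,3)/C(14,3) = 5/52; P(at least one orange) = 1 − C(7,3)/C(14,3) = 47/52.
Since 'all 3 orange' ⊆ 'at least one orange', P(all 3 | at least one) = 5/52 / 47/52 = 5/47 ≈ 0.1064.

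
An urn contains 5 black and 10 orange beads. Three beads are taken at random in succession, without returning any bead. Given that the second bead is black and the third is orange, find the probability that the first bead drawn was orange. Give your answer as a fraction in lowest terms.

P(first=orange and the second bead is black and the third is orange) = (10/15)·(5/14)·(9/13) = 15/91.
P(E) = Σ over first color = 20/273 + 15/91 = 5/21.
By Bayes, P(first=orange | E) = 15/91 / 5/21 = 9/13 ≈ 0.6923.

9/13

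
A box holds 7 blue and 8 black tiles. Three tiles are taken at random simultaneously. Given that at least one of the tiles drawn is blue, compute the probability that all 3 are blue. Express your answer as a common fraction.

P(all 3 blue) = C(7,3)/C(15,3) = 1/13; P(at least one blue) = 1 − C(8,3)/C(15,3) = 57/65.
Since 'all 3 blue' ⊆ 'at least one blue', P(all 3 | at least one) = 1/13 / 57/65 = 5/57 ≈ 0.0877.

5/57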